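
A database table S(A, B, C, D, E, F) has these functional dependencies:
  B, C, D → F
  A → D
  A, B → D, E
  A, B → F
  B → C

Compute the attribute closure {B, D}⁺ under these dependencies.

{B, C, D, F}

Start with {B, D}.
B → C applies; add {C} → now {B, C, D}.
B, C, D → F applies; add {F} → now {B, C, D, F}.
No further FD applies.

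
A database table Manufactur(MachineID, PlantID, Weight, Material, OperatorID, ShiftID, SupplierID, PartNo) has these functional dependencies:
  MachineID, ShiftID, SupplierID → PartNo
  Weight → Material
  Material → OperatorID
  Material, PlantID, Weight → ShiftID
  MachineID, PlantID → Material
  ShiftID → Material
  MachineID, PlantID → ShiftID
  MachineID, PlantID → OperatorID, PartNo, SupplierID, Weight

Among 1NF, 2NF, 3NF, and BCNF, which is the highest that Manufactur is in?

2NF

Candidate key: {MachineID, PlantID}. Prime attributes: {MachineID, PlantID}.
MachineID, ShiftID, SupplierID → PartNo: {MachineID, ShiftID, SupplierID}⁺ = {MachineID, Material, OperatorID, PartNo, ShiftID, SupplierID}, which is not all of the attributes, so the left side is not a superkey — BCNF is violated.
Because {PartNo} is non-prime and the left side of MachineID, ShiftID, SupplierID → PartNo is not a superkey, the relation is not in 3NF.
Checking every proper subset of each key, none determines a non-prime attribute — 2NF is satisfied.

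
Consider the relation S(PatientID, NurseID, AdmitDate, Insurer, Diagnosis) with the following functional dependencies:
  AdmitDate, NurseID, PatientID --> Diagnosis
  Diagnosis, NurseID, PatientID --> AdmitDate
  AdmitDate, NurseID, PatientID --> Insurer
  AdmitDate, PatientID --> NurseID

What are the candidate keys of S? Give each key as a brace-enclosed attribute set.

{AdmitDate, PatientID}, {Diagnosis, NurseID, PatientID}

{PatientID} never appears on the right of any FD, so every key must include it.
{AdmitDate, PatientID}⁺ = {AdmitDate, Diagnosis, Insurer, NurseID, PatientID}, which is every attribute, so {AdmitDate, PatientID} is a candidate key.
{Diagnosis, NurseID, PatientID}⁺ = {AdmitDate, Diagnosis, Insurer, NurseID, PatientID}, which is every attribute, so {Diagnosis, NurseID, PatientID} is a candidate key.
These are minimal and exhaustive — every other superkey contains one of them.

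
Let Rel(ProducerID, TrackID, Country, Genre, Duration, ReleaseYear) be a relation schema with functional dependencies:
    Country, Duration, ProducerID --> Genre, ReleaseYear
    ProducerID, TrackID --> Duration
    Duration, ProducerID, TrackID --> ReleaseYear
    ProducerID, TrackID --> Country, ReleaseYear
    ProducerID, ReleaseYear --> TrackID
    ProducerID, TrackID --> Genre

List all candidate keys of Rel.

{Country, Duration, ProducerID}, {ProducerID, ReleaseYear}, {ProducerID, TrackID}

Attributes never on any right-hand side: {ProducerID} — every candidate key must contain it.
Closure of {ProducerID, ReleaseYear} is {Country, Duration, Genre, ProducerID, ReleaseYear, TrackID}, the whole schema; {ProducerID, ReleaseYear} is a candidate key.
Closure of {ProducerID, TrackID} is {Country, Duration, Genre, ProducerID, ReleaseYear, TrackID}, the whole schema; {ProducerID, TrackID} is a candidate key.
Closure of {Country, Duration, ProducerID} is {Country, Duration, Genre, ProducerID, ReleaseYear, TrackID}, the whole schema; {Country, Duration, ProducerID} is a candidate key.
These are minimal and exhaustive — every other superkey contains one of them.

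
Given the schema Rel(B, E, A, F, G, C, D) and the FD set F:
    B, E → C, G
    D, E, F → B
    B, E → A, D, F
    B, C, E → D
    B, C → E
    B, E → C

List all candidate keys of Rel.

{B, C}, {B, E}, {D, E, F}

Closure of {B, C} is {A, B, C, D, E, F, G}, the whole schema; {B, C} is a candidate key.
Closure of {B, E} is {A, B, C, D, E, F, G}, the whole schema; {B, E} is a candidate key.
Closure of {D, E, F} is {A, B, C, D, E, F, G}, the whole schema; {D, E, F} is a candidate key.
No proper subset of any of these is a key, and no other minimal superkey exists.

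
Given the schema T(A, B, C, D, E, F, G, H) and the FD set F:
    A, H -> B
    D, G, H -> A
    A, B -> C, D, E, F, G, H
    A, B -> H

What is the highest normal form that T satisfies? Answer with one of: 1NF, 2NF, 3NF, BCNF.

Candidate keys: {A, B}, {A, H}, {D, G, H}. Prime attributes: {A, B, D, G, H}.
Each dependency's left side is a superkey — BCNF holds.

BCNF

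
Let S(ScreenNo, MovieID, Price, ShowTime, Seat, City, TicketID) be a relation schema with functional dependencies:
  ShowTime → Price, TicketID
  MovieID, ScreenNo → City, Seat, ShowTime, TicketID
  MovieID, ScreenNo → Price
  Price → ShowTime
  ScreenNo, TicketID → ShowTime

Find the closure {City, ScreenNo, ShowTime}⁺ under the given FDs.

{City, Price, ScreenNo, ShowTime, TicketID}

Start with {City, ScreenNo, ShowTime}.
ShowTime → Price, TicketID applies; add {Price, TicketID} → now {City, Price, ScreenNo, ShowTime, TicketID}.
No further FD applies.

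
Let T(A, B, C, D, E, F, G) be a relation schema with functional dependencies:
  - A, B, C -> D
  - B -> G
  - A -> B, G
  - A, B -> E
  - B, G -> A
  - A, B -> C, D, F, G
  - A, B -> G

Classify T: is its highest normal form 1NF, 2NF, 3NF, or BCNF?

Candidate keys: {A}, {B}. Prime attributes: {A, B}.
Every FD has a superkey on the left, so the relation is in BCNF.

BCNF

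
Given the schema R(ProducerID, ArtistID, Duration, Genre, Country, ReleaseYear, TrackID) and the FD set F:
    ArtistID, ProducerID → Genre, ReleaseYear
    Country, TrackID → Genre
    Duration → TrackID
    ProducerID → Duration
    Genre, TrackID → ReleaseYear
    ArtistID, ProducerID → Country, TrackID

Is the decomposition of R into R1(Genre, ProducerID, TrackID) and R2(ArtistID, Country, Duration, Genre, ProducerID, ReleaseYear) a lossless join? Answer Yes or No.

Yes

R1 ∩ R2 = {Genre, ProducerID}; its closure under F is {Duration, Genre, ProducerID, ReleaseYear, TrackID}.
R1 is contained in that closure, so R1 ∩ R2 → R1 holds and the join is lossless.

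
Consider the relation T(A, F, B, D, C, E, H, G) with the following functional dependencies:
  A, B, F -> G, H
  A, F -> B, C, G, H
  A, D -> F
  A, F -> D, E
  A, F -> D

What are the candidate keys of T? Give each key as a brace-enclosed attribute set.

{A, D}, {A, F}

No FD produces {A}, so it must be in every candidate key.
{A, D} is a candidate key since {A, D}⁺ = {A, B, C, D, E, F, G, H} covers every attribute.
{A, F} is a candidate key since {A, F}⁺ = {A, B, C, D, E, F, G, H} covers every attribute.
Any other superkey properly contains one of these, so there are no further candidate keys.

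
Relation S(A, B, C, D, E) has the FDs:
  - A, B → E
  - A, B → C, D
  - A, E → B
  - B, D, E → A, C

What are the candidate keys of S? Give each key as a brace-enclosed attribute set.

{A, B}, {A, E}, {B, D, E}

Closure of {A, B} is {A, B, C, D, E}, the whole schema; {A, B} is a candidate key.
Closure of {A, E} is {A, B, C, D, E}, the whole schema; {A, E} is a candidate key.
Closure of {B, D, E} is {A, B, C, D, E}, the whole schema; {B, D, E} is a candidate key.
These are minimal and exhaustive — every other superkey contains one of them.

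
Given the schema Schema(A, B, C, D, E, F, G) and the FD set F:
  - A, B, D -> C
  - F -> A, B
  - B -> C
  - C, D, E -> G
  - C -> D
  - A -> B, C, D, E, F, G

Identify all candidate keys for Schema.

{A}, {F}

{A}⁺ = {A, B, C, D, E, F, G} — all of the relation — so {A} is a candidate key.
{F}⁺ = {A, B, C, D, E, F, G} — all of the relation — so {F} is a candidate key.
Any other superkey properly contains one of these, so there are no further candidate keys.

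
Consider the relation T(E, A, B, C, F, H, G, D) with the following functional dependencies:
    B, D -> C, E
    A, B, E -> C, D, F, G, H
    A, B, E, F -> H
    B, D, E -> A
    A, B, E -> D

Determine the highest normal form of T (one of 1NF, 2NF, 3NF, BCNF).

Candidate keys: {A, B, E}, {B, D}. Prime attributes: {A, B, D, E}.
The left-hand side of every FD is a superkey, so BCNF is satisfied.

BCNF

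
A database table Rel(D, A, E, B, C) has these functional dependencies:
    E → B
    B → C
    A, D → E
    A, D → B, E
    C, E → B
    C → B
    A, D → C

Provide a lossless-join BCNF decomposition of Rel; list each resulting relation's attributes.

Candidate key of the original relation: {A, D}.
In {A, B, C, D, E}, {E} is not a superkey ({E}⁺ restricted to this set is {B, C, E}), so split on E → B, C into {B, C, E} and {A, D, E}.
In {B, C, E}, {B} is not a superkey ({B}⁺ restricted to this set is {B, C}), so split on B → C into {B, C} and {B, E}.
{B, C}: every determinant is a superkey — BCNF.
{B, E}: every determinant is a superkey — BCNF.
{A, D, E}: every determinant is a superkey — BCNF.

{A, D, E}; {B, C}; {B, E}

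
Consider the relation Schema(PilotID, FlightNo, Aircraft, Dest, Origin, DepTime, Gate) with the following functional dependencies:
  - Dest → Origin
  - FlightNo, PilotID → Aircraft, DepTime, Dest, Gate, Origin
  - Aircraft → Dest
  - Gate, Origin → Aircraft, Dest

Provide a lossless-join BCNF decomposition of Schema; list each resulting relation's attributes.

{Aircraft, DepTime, FlightNo, Gate, PilotID}; {Aircraft, Dest}; {Dest, Origin}

Candidate key of the original relation: {FlightNo, PilotID}.
In {Aircraft, DepTime, Dest, FlightNo, Gate, Origin, PilotID}, {Dest} is not a superkey ({Dest}⁺ restricted to this set is {Dest, Origin}), so split on Dest → Origin into {Dest, Origin} and {Aircraft, DepTime, Dest, FlightNo, Gate, PilotID}.
{Dest, Origin} is in BCNF.
In {Aircraft, DepTime, Dest, FlightNo, Gate, PilotID}, {Aircraft} is not a superkey ({Aircraft}⁺ restricted to this set is {Aircraft, Dest}), so split on Aircraft → Dest into {Aircraft, Dest} and {Aircraft, DepTime, FlightNo, Gate, PilotID}.
{Aircraft, Dest} is in BCNF.
{Aircraft, DepTime, FlightNo, Gate, PilotID} is in BCNF.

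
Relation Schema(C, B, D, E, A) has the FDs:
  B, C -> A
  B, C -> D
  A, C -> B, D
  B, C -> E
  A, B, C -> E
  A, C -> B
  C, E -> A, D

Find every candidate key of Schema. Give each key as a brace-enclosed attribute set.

No FD produces {C}, so it must be in every candidate key.
Closure of {A, C} is {A, B, C, D, E}, the whole schema; {A, C} is a candidate key.
Closure of {B, C} is {A, B, C, D, E}, the whole schema; {B, C} is a candidate key.
Closure of {C, E} is {A, B, C, D, E}, the whole schema; {C, E} is a candidate key.
Any other superkey properly contains one of these, so there are no further candidate keys.

{A, C}, {B, C}, {C, E}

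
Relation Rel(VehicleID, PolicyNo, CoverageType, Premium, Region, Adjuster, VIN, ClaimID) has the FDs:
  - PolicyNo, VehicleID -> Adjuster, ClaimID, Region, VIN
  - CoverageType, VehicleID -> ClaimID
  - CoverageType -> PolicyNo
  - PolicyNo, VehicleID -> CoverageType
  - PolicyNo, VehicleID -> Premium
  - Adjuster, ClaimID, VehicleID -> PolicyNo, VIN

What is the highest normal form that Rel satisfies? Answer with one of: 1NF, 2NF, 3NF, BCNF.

Candidate keys: {Adjuster, ClaimID, VehicleID}, {CoverageType, VehicleID}, {PolicyNo, VehicleID}. Prime attributes: {Adjuster, ClaimID, CoverageType, PolicyNo, VehicleID}.
For CoverageType -> PolicyNo we have {CoverageType}⁺ = {CoverageType, PolicyNo}; {CoverageType} is not a superkey, so BCNF fails.
Its right-hand attributes {PolicyNo} are all prime, as are those of every other non-superkey FD — the relation is in 3NF.

3NF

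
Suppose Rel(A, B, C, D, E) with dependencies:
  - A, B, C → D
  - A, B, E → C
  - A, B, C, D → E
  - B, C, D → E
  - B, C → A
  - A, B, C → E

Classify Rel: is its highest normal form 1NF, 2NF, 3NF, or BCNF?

Candidate keys: {A, B, E}, {B, C}. Prime attributes: {A, B, C, E}.
Every FD has a superkey on the left, so the relation is in BCNF.

BCNF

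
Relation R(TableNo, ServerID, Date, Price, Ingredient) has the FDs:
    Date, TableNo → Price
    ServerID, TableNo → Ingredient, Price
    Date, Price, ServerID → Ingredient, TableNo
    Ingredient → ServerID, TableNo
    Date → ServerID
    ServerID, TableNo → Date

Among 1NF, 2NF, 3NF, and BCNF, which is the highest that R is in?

3NF

Candidate keys: {Date, Price}, {Date, TableNo}, {Ingredient}, {ServerID, TableNo}. Prime attributes: {Date, Ingredient, Price, ServerID, TableNo}.
Date → ServerID: {Date}⁺ = {Date, ServerID}, which is not all of the attributes, so the left side is not a superkey — BCNF is violated.
Its right-hand attributes {ServerID} are all prime, as are those of every other non-superkey FD — the relation is in 3NF.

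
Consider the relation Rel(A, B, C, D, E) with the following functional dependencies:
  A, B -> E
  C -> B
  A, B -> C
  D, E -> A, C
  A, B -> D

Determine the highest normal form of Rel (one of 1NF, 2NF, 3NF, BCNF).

Candidate keys: {A, B}, {A, C}, {D, E}. Prime attributes: {A, B, C, D, E}.
C -> B breaks BCNF: {C}⁺ = {B, C}, so {C} is not a superkey.
Since {B} ⊆ prime attributes and every other non-superkey FD also has a prime right side, the schema is in 3NF.

3NF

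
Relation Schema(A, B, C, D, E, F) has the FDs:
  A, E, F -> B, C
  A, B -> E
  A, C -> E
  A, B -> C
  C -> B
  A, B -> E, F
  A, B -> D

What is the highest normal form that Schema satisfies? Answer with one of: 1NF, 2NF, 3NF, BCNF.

3NF

Candidate keys: {A, B}, {A, C}, {A, E, F}. Prime attributes: {A, B, C, E, F}.
For C -> B we have {C}⁺ = {B, C}; {C} is not a superkey, so BCNF fails.
Since {B} ⊆ prime attributes and every other non-superkey FD also has a prime right side, the schema is in 3NF.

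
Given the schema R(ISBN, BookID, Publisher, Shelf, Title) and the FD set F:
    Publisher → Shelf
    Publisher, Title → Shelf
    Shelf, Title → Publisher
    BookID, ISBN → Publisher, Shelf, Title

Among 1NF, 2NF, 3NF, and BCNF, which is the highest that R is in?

Candidate key: {BookID, ISBN}. Prime attributes: {BookID, ISBN}.
Publisher → Shelf breaks BCNF: {Publisher}⁺ = {Publisher, Shelf}, so {Publisher} is not a superkey.
Publisher → Shelf has non-prime {Shelf} on the right and a non-superkey on the left, so 3NF fails.
No proper subset of a key has a non-prime attribute in its closure, so there is no partial dependency; 2NF holds.

2NF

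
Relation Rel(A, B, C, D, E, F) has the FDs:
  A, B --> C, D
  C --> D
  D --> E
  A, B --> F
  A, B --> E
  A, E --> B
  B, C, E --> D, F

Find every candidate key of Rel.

{A, B}, {A, C}, {A, D}, {A, E}

Attributes never on any right-hand side: {A} — every candidate key must contain it.
{A, B} is a candidate key since {A, B}⁺ = {A, B, C, D, E, F} covers every attribute.
{A, C} is a candidate key since {A, C}⁺ = {A, B, C, D, E, F} covers every attribute.
{A, D} is a candidate key since {A, D}⁺ = {A, B, C, D, E, F} covers every attribute.
{A, E} is a candidate key since {A, E}⁺ = {A, B, C, D, E, F} covers every attribute.
These are minimal and exhaustive — every other superkey contains one of them.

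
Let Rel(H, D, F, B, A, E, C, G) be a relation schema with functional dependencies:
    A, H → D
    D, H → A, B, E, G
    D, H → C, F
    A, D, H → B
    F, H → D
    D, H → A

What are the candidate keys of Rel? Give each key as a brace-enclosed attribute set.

{A, H}, {D, H}, {F, H}

No FD produces {H}, so it must be in every candidate key.
{A, H} is a candidate key since {A, H}⁺ = {A, B, C, D, E, F, G, H} covers every attribute.
{D, H} is a candidate key since {D, H}⁺ = {A, B, C, D, E, F, G, H} covers every attribute.
{F, H} is a candidate key since {F, H}⁺ = {A, B, C, D, E, F, G, H} covers every attribute.
No proper subset of any of these is a key, and no other minimal superkey exists.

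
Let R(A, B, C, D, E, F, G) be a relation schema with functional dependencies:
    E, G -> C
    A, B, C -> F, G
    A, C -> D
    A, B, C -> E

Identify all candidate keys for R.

{A, B, C}, {A, B, E, G}

No FD produces {A, B}, so they must be in every candidate key.
{A, B, C}⁺ = {A, B, C, D, E, F, G}, which is every attribute, so {A, B, C} is a candidate key.
{A, B, E, G}⁺ = {A, B, C, D, E, F, G}, which is every attribute, so {A, B, E, G} is a candidate key.
Any other superkey properly contains one of these, so there are no further candidate keys.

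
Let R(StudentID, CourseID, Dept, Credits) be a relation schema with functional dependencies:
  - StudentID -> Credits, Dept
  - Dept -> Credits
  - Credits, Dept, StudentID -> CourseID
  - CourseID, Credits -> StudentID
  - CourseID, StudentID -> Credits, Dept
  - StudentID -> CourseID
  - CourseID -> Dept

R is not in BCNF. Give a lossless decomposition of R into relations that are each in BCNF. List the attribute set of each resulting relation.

{CourseID, Dept, StudentID}; {Credits, Dept}

Candidate keys of the original relation: {CourseID}, {StudentID}.
Within {CourseID, Credits, Dept, StudentID}: {Dept}⁺ ∩ {CourseID, Credits, Dept, StudentID} = {Credits, Dept}, not the whole set, so Dept -> Credits violates BCNF; decompose into {Credits, Dept} and {CourseID, Dept, StudentID}.
{Credits, Dept} is in BCNF.
{CourseID, Dept, StudentID} is in BCNF.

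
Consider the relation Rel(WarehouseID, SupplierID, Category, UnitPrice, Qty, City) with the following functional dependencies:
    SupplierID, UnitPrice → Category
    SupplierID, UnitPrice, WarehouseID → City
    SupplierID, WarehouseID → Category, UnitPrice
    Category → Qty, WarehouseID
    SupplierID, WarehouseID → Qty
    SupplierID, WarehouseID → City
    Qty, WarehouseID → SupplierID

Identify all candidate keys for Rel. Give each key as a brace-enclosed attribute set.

{Category}, {Qty, WarehouseID}, {SupplierID, UnitPrice}, {SupplierID, WarehouseID}

Closure of {Category} is {Category, City, Qty, SupplierID, UnitPrice, WarehouseID}, the whole schema; {Category} is a candidate key.
Closure of {Qty, WarehouseID} is {Category, City, Qty, SupplierID, UnitPrice, WarehouseID}, the whole schema; {Qty, WarehouseID} is a candidate key.
Closure of {SupplierID, UnitPrice} is {Category, City, Qty, SupplierID, UnitPrice, WarehouseID}, the whole schema; {SupplierID, UnitPrice} is a candidate key.
Closure of {SupplierID, WarehouseID} is {Category, City, Qty, SupplierID, UnitPrice, WarehouseID}, the whole schema; {SupplierID, WarehouseID} is a candidate key.
Any other superkey properly contains one of these, so there are no further candidate keys.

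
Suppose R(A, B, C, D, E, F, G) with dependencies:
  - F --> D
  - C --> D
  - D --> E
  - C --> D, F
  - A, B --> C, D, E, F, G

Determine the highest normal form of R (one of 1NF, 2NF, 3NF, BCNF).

Candidate key: {A, B}. Prime attributes: {A, B}.
F --> D: {F}⁺ = {D, E, F}, which is not all of the attributes, so the left side is not a superkey — BCNF is violated.
Because {D} is non-prime and the left side of F --> D is not a superkey, the relation is not in 3NF.
No proper subset of a key has a non-prime attribute in its closure, so there is no partial dependency; 2NF holds.

2NF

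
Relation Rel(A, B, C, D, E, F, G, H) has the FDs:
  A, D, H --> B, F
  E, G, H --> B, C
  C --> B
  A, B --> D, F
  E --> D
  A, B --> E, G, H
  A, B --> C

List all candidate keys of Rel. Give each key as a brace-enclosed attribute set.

{A} never appears on the right of any FD, so every key must include it.
{A, B} is a candidate key since {A, B}⁺ = {A, B, C, D, E, F, G, H} covers every attribute.
{A, C} is a candidate key since {A, C}⁺ = {A, B, C, D, E, F, G, H} covers every attribute.
{A, D, H} is a candidate key since {A, D, H}⁺ = {A, B, C, D, E, F, G, H} covers every attribute.
{A, E, H} is a candidate key since {A, E, H}⁺ = {A, B, C, D, E, F, G, H} covers every attribute.
Any other superkey properly contains one of these, so there are no further candidate keys.

{A, B}, {A, C}, {A, D, H}, {A, E, H}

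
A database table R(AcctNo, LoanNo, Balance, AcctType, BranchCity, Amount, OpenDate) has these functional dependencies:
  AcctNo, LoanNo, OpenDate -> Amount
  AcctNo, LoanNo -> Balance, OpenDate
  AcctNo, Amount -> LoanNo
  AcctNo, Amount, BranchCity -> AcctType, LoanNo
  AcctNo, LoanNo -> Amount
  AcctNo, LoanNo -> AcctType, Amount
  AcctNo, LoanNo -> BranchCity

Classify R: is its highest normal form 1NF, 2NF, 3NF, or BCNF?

BCNF

Candidate keys: {AcctNo, Amount}, {AcctNo, LoanNo}. Prime attributes: {AcctNo, Amount, LoanNo}.
Each dependency's left side is a superkey — BCNF holds.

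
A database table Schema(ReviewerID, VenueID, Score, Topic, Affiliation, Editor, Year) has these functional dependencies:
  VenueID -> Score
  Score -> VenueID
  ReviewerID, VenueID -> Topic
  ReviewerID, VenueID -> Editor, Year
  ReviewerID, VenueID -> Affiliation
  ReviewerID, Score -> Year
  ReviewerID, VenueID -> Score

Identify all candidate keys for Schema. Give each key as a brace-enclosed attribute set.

{ReviewerID, Score}, {ReviewerID, VenueID}

{ReviewerID} never appears on the right of any FD, so every key must include it.
{ReviewerID, Score} is a candidate key since {ReviewerID, Score}⁺ = {Affiliation, Editor, ReviewerID, Score, Topic, VenueID, Year} covers every attribute.
{ReviewerID, VenueID} is a candidate key since {ReviewerID, VenueID}⁺ = {Affiliation, Editor, ReviewerID, Score, Topic, VenueID, Year} covers every attribute.
No proper subset of any of these is a key, and no other minimal superkey exists.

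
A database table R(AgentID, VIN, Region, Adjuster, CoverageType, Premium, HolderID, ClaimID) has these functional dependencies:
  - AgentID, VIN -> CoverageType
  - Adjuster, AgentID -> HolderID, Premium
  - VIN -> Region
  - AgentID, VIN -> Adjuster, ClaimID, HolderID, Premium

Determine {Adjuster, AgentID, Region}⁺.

Start with {Adjuster, AgentID, Region}.
Adjuster, AgentID -> HolderID, Premium applies; add {HolderID, Premium} → now {Adjuster, AgentID, HolderID, Premium, Region}.
No further FD applies.

{Adjuster, AgentID, HolderID, Premium, Region}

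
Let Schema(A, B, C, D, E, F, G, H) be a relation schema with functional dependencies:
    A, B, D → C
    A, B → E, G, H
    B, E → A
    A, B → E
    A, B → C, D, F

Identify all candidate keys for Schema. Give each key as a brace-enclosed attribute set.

Attributes never on any right-hand side: {B} — every candidate key must contain it.
{A, B}⁺ = {A, B, C, D, E, F, G, H} — all of the relation — so {A, B} is a candidate key.
{B, E}⁺ = {A, B, C, D, E, F, G, H} — all of the relation — so {B, E} is a candidate key.
Any other superkey properly contains one of these, so there are no further candidate keys.

{A, B}, {B, E}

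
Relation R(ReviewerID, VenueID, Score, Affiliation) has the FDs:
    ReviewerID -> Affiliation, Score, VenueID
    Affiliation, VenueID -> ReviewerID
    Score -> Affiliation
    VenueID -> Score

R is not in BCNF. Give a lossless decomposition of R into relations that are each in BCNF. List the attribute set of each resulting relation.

{Affiliation, Score}; {ReviewerID, Score, VenueID}

Candidate keys of the original relation: {ReviewerID}, {VenueID}.
Within {Affiliation, ReviewerID, Score, VenueID}: {Score}⁺ ∩ {Affiliation, ReviewerID, Score, VenueID} = {Affiliation, Score}, not the whole set, so Score -> Affiliation violates BCNF; decompose into {Affiliation, Score} and {ReviewerID, Score, VenueID}.
{Affiliation, Score} is in BCNF.
{ReviewerID, Score, VenueID} is in BCNF.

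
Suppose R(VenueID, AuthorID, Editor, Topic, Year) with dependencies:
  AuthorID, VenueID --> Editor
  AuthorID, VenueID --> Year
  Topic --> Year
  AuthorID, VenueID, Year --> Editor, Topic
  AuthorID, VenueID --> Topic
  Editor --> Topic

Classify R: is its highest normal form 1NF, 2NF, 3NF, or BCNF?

2NF

Candidate key: {AuthorID, VenueID}. Prime attributes: {AuthorID, VenueID}.
Topic --> Year: {Topic}⁺ = {Topic, Year}, which is not all of the attributes, so the left side is not a superkey — BCNF is violated.
Because {Year} is non-prime and the left side of Topic --> Year is not a superkey, the relation is not in 3NF.
Checking every proper subset of each key, none determines a non-prime attribute — 2NF is satisfied.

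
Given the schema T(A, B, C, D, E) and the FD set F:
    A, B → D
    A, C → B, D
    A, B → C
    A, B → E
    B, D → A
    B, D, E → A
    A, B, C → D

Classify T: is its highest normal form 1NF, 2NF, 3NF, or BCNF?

BCNF

Candidate keys: {A, B}, {A, C}, {B, D}. Prime attributes: {A, B, C, D}.
Each dependency's left side is a superkey — BCNF holds.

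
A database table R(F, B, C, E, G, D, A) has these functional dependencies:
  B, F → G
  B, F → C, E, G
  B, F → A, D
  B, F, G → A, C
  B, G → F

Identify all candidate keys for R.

{B, F}, {B, G}

No FD produces {B}, so it must be in every candidate key.
{B, F}⁺ = {A, B, C, D, E, F, G} — all of the relation — so {B, F} is a candidate key.
{B, G}⁺ = {A, B, C, D, E, F, G} — all of the relation — so {B, G} is a candidate key.
Any other superkey properly contains one of these, so there are no further candidate keys.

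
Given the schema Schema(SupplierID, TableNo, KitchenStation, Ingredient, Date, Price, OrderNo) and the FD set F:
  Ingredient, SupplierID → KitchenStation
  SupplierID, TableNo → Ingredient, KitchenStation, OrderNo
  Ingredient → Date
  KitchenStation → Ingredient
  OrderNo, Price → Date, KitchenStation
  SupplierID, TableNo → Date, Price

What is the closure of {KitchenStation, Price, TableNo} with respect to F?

{Date, Ingredient, KitchenStation, Price, TableNo}

Start with {KitchenStation, Price, TableNo}.
KitchenStation → Ingredient applies; add {Ingredient} → now {Ingredient, KitchenStation, Price, TableNo}.
Ingredient → Date applies; add {Date} → now {Date, Ingredient, KitchenStation, Price, TableNo}.
No further FD applies.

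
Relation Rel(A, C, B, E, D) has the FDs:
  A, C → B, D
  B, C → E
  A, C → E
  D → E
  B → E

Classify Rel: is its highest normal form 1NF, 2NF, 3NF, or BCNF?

Candidate key: {A, C}. Prime attributes: {A, C}.
For B, C → E we have {B, C}⁺ = {B, C, E}; {B, C} is not a superkey, so BCNF fails.
B, C → E has non-prime {E} on the right and a non-superkey on the left, so 3NF fails.
No proper subset of a key has a non-prime attribute in its closure, so there is no partial dependency; 2NF holds.

2NF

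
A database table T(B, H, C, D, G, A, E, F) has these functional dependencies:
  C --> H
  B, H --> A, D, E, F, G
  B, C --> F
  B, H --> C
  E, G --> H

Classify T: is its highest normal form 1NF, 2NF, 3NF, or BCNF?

Candidate keys: {B, C}, {B, E, G}, {B, H}. Prime attributes: {B, C, E, G, H}.
C --> H: {C}⁺ = {C, H}, which is not all of the attributes, so the left side is not a superkey — BCNF is violated.
But every attribute on its right side ({H}) is prime, and the same holds for every other non-superkey FD, so 3NF still holds.

3NF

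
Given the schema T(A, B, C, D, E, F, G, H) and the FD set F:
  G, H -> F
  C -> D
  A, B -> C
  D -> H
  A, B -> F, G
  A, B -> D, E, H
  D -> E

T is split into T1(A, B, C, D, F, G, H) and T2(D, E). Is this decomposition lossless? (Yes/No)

Yes

The shared attributes are {D} and {D}⁺ = {D, E, H}.
T2 is contained in that closure, so T1 ∩ T2 -> T2 holds and the join is lossless.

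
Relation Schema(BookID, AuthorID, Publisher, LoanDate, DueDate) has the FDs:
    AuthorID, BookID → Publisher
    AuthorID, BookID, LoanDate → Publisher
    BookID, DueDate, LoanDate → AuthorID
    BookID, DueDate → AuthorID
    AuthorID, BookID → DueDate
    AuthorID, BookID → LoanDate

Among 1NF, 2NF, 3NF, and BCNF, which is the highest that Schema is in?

BCNF

Candidate keys: {AuthorID, BookID}, {BookID, DueDate}. Prime attributes: {AuthorID, BookID, DueDate}.
The left-hand side of every FD is a superkey, so BCNF is satisfied.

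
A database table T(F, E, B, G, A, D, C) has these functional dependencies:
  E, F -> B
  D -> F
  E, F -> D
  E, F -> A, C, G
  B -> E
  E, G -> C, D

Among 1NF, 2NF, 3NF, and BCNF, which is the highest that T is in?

Candidate keys: {B, D}, {B, F}, {B, G}, {D, E}, {E, F}, {E, G}. Prime attributes: {B, D, E, F, G}.
D -> F breaks BCNF: {D}⁺ = {D, F}, so {D} is not a superkey.
Its right-hand attributes {F} are all prime, as are those of every other non-superkey FD — the relation is in 3NF.

3NF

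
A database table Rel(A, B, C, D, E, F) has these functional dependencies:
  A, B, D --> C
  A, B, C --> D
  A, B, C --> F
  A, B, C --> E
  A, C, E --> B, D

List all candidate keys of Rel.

{A, B, C}, {A, B, D}, {A, C, E}

Attributes never on any right-hand side: {A} — every candidate key must contain it.
{A, B, C} is a candidate key since {A, B, C}⁺ = {A, B, C, D, E, F} covers every attribute.
{A, B, D} is a candidate key since {A, B, D}⁺ = {A, B, C, D, E, F} covers every attribute.
{A, C, E} is a candidate key since {A, C, E}⁺ = {A, B, C, D, E, F} covers every attribute.
No proper subset of any of these is a key, and no other minimal superkey exists.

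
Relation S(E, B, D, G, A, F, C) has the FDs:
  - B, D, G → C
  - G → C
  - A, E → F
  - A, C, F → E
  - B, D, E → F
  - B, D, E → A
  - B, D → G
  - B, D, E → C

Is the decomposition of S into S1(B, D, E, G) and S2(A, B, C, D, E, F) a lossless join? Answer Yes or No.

The shared attributes are {B, D, E} and {B, D, E}⁺ = {A, B, C, D, E, F, G}.
This includes all of S1, so the common attributes are a superkey of S1 — the join is lossless.

Yes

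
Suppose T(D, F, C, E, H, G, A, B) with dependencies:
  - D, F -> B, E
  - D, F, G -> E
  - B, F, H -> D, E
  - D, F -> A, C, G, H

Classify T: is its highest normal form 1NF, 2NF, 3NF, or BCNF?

BCNF

Candidate keys: {B, F, H}, {D, F}. Prime attributes: {B, D, F, H}.
The left-hand side of every FD is a superkey, so BCNF is satisfied.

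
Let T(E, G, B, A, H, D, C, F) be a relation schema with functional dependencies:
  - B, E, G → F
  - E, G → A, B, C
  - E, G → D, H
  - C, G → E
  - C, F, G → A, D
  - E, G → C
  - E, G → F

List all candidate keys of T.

No FD produces {G}, so it must be in every candidate key.
{C, G} is a candidate key since {C, G}⁺ = {A, B, C, D, E, F, G, H} covers every attribute.
{E, G} is a candidate key since {E, G}⁺ = {A, B, C, D, E, F, G, H} covers every attribute.
These are minimal and exhaustive — every other superkey contains one of them.

{C, G}, {E, G}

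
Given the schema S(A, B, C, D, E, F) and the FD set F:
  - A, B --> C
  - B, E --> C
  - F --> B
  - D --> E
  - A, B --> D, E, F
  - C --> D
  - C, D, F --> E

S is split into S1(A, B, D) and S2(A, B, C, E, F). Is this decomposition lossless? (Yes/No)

S1 ∩ S2 = {A, B}; its closure under F is {A, B, C, D, E, F}.
This includes all of S1, so the common attributes are a superkey of S1 — the join is lossless.

Yes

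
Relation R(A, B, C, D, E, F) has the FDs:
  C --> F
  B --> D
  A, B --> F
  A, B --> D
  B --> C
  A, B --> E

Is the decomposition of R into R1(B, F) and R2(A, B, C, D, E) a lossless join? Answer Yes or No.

Common attributes: {B}; their closure is {B, C, D, F}.
This includes all of R1, so the common attributes are a superkey of R1 — the join is lossless.

Yes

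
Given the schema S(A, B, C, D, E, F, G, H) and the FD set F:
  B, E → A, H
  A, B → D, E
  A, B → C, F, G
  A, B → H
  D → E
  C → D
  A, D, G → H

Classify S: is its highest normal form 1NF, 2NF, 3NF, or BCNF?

Candidate keys: {A, B}, {B, C}, {B, D}, {B, E}. Prime attributes: {A, B, C, D, E}.
For D → E we have {D}⁺ = {D, E}; {D} is not a superkey, so BCNF fails.
Because {H} is non-prime and the left side of A, D, G → H is not a superkey, the relation is not in 3NF.
No proper subset of a key has a non-prime attribute in its closure, so there is no partial dependency; 2NF holds.

2NF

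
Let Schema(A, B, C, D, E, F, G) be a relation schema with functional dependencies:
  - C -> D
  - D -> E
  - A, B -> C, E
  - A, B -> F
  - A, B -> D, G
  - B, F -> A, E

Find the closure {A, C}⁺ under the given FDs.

Start with {A, C}.
C -> D applies; add {D} → now {A, C, D}.
D -> E applies; add {E} → now {A, C, D, E}.
No further FD applies.

{A, C, D, E}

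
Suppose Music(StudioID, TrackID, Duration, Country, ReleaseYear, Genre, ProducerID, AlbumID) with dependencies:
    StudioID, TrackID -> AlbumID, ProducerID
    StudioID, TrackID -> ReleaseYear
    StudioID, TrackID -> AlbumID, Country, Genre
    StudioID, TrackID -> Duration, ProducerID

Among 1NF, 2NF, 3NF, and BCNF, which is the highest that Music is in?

Candidate key: {StudioID, TrackID}. Prime attributes: {StudioID, TrackID}.
The left-hand side of every FD is a superkey, so BCNF is satisfied.

BCNF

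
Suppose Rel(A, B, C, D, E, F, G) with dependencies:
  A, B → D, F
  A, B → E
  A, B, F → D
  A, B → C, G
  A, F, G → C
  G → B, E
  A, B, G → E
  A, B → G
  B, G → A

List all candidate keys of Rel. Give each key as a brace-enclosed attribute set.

Closure of {G} is {A, B, C, D, E, F, G}, the whole schema; {G} is a candidate key.
Closure of {A, B} is {A, B, C, D, E, F, G}, the whole schema; {A, B} is a candidate key.
These are minimal and exhaustive — every other superkey contains one of them.

{A, B}, {G}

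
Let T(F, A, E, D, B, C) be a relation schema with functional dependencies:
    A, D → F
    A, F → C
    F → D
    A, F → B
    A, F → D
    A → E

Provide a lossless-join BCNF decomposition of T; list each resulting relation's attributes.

{A, B, C, F}; {A, E}; {D, F}

Candidate keys of the original relation: {A, D}, {A, F}.
{A, B, C, D, E, F}: {F} determines {D, F} here but is not a superkey — split on F → D, giving {D, F} and {A, B, C, E, F}.
{D, F}: every determinant is a superkey — BCNF.
{A, B, C, E, F}: {A} determines {A, E} here but is not a superkey — split on A → E, giving {A, E} and {A, B, C, F}.
{A, E}: every determinant is a superkey — BCNF.
{A, B, C, F}: every determinant is a superkey — BCNF.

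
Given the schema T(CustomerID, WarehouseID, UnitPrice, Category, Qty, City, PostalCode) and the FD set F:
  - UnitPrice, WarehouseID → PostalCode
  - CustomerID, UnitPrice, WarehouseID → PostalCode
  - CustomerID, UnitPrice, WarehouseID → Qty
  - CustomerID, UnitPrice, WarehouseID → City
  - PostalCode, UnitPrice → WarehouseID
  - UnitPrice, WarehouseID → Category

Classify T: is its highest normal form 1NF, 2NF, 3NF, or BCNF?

Candidate keys: {CustomerID, PostalCode, UnitPrice}, {CustomerID, UnitPrice, WarehouseID}. Prime attributes: {CustomerID, PostalCode, UnitPrice, WarehouseID}.
UnitPrice, WarehouseID → PostalCode: {UnitPrice, WarehouseID}⁺ = {Category, PostalCode, UnitPrice, WarehouseID}, which is not all of the attributes, so the left side is not a superkey — BCNF is violated.
Because {Category} is non-prime and the left side of UnitPrice, WarehouseID → Category is not a superkey, the relation is not in 3NF.
{PostalCode, UnitPrice} is a proper subset of the key {CustomerID, PostalCode, UnitPrice}, and {PostalCode, UnitPrice}⁺ contains the non-prime attribute {Category} — a partial dependency, so 2NF is violated.

1NF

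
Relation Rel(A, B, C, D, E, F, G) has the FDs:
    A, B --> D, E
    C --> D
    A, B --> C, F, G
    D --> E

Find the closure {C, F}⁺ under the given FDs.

{C, D, E, F}

Start with {C, F}.
C --> D applies; add {D} → now {C, D, F}.
D --> E applies; add {E} → now {C, D, E, F}.
No further FD applies.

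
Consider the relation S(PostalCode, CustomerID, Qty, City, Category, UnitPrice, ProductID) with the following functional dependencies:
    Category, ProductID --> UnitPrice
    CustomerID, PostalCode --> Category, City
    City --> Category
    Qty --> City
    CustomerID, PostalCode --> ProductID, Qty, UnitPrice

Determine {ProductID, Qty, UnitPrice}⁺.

Start with {ProductID, Qty, UnitPrice}.
Qty --> City applies; add {City} → now {City, ProductID, Qty, UnitPrice}.
City --> Category applies; add {Category} → now {Category, City, ProductID, Qty, UnitPrice}.
No further FD applies.

{Category, City, ProductID, Qty, UnitPrice}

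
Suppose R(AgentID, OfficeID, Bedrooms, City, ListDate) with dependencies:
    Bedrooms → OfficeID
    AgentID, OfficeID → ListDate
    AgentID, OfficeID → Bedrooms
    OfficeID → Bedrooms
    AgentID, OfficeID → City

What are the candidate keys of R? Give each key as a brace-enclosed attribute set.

{AgentID} never appears on the right of any FD, so every key must include it.
{AgentID, Bedrooms}⁺ = {AgentID, Bedrooms, City, ListDate, OfficeID}, which is every attribute, so {AgentID, Bedrooms} is a candidate key.
{AgentID, OfficeID}⁺ = {AgentID, Bedrooms, City, ListDate, OfficeID}, which is every attribute, so {AgentID, OfficeID} is a candidate key.
Any other superkey properly contains one of these, so there are no further candidate keys.

{AgentID, Bedrooms}, {AgentID, OfficeID}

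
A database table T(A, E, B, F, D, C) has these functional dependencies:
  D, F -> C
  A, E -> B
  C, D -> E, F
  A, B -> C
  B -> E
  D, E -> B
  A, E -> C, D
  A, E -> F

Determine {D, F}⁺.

{B, C, D, E, F}

Start with {D, F}.
D, F -> C applies; add {C} → now {C, D, F}.
C, D -> E, F applies; add {E} → now {C, D, E, F}.
D, E -> B applies; add {B} → now {B, C, D, E, F}.
No further FD applies.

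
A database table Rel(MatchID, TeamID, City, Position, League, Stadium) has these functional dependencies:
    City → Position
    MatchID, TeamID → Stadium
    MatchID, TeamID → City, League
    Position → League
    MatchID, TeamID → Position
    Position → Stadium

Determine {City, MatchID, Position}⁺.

Start with {City, MatchID, Position}.
Position → League applies; add {League} → now {City, League, MatchID, Position}.
Position → Stadium applies; add {Stadium} → now {City, League, MatchID, Position, Stadium}.
No further FD applies.

{City, League, MatchID, Position, Stadium}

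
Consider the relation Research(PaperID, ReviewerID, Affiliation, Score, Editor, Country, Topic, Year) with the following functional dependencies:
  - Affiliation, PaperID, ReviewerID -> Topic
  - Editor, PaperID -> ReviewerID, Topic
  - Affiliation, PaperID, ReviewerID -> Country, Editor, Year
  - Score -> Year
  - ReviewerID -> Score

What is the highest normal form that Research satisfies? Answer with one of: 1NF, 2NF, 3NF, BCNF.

1NF

Candidate keys: {Affiliation, Editor, PaperID}, {Affiliation, PaperID, ReviewerID}. Prime attributes: {Affiliation, Editor, PaperID, ReviewerID}.
For Editor, PaperID -> ReviewerID, Topic we have {Editor, PaperID}⁺ = {Editor, PaperID, ReviewerID, Score, Topic, Year}; {Editor, PaperID} is not a superkey, so BCNF fails.
Editor, PaperID -> ReviewerID, Topic has non-prime {Topic} on the right and a non-superkey on the left, so 3NF fails.
Since {Editor, PaperID} ⊂ {Affiliation, Editor, PaperID} and {Editor, PaperID}⁺ ⊇ {Score, Topic, Year} with {Score, Topic, Year} non-prime, there is a partial dependency; 2NF fails.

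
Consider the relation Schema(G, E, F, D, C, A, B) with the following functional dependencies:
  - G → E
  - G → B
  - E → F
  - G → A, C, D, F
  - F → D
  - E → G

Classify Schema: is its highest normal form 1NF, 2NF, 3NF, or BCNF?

2NF

Candidate keys: {E}, {G}. Prime attributes: {E, G}.
F → D: {F}⁺ = {D, F}, which is not all of the attributes, so the left side is not a superkey — BCNF is violated.
Because {D} is non-prime and the left side of F → D is not a superkey, the relation is not in 3NF.
With only single-attribute keys there can be no partial dependency, so 2NF holds.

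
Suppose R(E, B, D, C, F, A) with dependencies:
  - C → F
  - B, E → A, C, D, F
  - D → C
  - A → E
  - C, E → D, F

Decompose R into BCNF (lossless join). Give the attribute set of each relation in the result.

Candidate keys of the original relation: {A, B}, {B, E}.
In {A, B, C, D, E, F}, {C} is not a superkey ({C}⁺ restricted to this set is {C, F}), so split on C → F into {C, F} and {A, B, C, D, E}.
{C, F}: every determinant is a superkey — BCNF.
In {A, B, C, D, E}, {D} is not a superkey ({D}⁺ restricted to this set is {C, D}), so split on D → C into {C, D} and {A, B, D, E}.
{C, D}: every determinant is a superkey — BCNF.
In {A, B, D, E}, {A} is not a superkey ({A}⁺ restricted to this set is {A, E}), so split on A → E into {A, E} and {A, B, D}.
{A, E}: every determinant is a superkey — BCNF.
{A, B, D}: every determinant is a superkey — BCNF.

{A, B, D}; {A, E}; {C, D}; {C, F}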